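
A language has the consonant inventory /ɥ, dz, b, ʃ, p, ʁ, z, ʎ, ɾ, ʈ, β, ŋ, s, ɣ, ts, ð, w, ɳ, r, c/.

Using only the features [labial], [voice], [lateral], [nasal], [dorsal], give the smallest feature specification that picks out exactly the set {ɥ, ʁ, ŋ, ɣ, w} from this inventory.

The class [+voice], [−lateral], [+dorsal] has exactly /ɥ, ʁ, ŋ, ɣ, w/ as its extension in this inventory. No smaller conjunction from the listed features achieves this: [−lateral, +dorsal] alone would also admit /c/; [+voice, +dorsal] alone would also admit /ʎ/; [+voice, −lateral] alone would also admit /dz, b, z, ɾ, …/; and checking the remaining two-feature bundles turns up none with this extension.

[+voice, −lateral, +dorsal]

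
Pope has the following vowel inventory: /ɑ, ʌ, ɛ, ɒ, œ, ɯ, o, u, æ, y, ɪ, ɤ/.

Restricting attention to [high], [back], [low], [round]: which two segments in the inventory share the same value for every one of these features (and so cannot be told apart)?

ʌ, ɤ

On the given features, /ʌ/ and /ɤ/ have an identical profile: [-high], [+back], [-low], [-round]. No other two segments in the inventory coincide on all 4 features. (They do differ in [tense], which is not among the given features.)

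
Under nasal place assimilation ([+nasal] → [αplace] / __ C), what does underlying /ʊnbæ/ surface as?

/n/ sits before the [+labial] consonant /b/, so it takes on [+labial] and surfaces as /m/. The rest of the form is unaffected: [ʊmbæ].

[ʊmbæ]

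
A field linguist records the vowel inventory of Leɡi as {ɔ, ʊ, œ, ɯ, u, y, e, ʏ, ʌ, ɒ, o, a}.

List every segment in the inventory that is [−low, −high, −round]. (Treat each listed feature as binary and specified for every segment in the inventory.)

Checking each segment against [−low], [−high], [−round]: /e/ (mid front unrounded tense vowel), /ʌ/ (mid back unrounded lax vowel) satisfy every feature; every other segment in the inventory fails at least one.

e, ʌ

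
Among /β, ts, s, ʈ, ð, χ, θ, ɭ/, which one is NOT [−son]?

ɭ

/ʈ, χ, s, β, θ, ð, ts/ are all [−sonorant]; /ɭ/ (retroflex lateral approximant) is [+sonorant].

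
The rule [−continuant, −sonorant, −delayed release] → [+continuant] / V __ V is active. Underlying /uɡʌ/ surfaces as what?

/ɡ/ satisfies [−continuant, −sonorant, −delayed release] and sits in V __ V. The [+continuant] counterpart of the voiced velar stop is /ɣ/. Other segments in /uɡʌ/ either fail the structural description or are not in the environment, so the surface form is [uɣʌ].

[uɣʌ]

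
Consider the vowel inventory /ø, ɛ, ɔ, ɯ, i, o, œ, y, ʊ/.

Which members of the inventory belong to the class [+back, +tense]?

ɯ, o

First, the [+back] segments are /ɔ, ɯ, o, ʊ/.
Within that set, [+tense] leaves /ɯ, o/.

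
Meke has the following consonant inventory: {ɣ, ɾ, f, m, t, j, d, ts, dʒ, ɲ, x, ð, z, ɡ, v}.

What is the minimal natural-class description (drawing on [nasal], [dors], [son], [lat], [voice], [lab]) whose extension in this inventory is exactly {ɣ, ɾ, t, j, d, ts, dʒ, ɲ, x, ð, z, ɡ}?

Every target segment is [−labial] and no other inventory member is, so one feature is enough.

[−lab]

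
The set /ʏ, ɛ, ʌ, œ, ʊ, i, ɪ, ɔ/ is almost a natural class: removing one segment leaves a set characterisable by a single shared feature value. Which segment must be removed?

The remaining segments after removing /i/ share [-tense]; /i/ (high front unrounded tense vowel) is [+tense]. For every other candidate removal, the leftover set fails to share any single feature value that the removed segment lacks.

i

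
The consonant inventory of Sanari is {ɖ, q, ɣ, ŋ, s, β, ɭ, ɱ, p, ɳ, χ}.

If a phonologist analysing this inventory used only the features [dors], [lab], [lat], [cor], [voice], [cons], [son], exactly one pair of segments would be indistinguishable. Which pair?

Both /q/ and /χ/ are [+dorsal], [−labial], [−lateral], [−coronal], [−voice], [+consonantal], [−sonorant]. Since the list omits [continuant] — which does distinguish the voiceless uvular stop from the voiceless uvular fricative — this pair collapses; all other pairs remain distinct.

q, χ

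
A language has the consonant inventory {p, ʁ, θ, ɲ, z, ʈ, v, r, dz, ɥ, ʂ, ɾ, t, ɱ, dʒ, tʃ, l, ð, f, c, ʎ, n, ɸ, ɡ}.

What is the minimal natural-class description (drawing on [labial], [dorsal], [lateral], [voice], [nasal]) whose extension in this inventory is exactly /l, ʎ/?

/l, ʎ/ are exactly the [+lateral] segments in the inventory, so a single feature suffices.

[+lateral]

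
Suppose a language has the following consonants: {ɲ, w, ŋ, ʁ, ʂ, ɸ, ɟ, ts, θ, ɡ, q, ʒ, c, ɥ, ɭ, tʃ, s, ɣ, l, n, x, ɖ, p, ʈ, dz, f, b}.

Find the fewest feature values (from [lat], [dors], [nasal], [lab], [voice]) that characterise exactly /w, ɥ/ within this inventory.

[+lab, +dors]

Every target segment is [+labial], [+dorsal]; each remaining inventory member fails at least one of these. Each conjunct is needed — [+dorsal] alone would also admit /ɲ, ŋ, ʁ, ɟ, …/; [+labial] alone would also admit /ɸ, p, f, b/ — and no other single listed feature has exactly this extension, so two is the minimum.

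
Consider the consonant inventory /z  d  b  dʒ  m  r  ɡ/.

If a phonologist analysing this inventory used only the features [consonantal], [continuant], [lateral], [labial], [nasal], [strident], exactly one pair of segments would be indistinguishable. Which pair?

On the given features, /ɡ/ and /d/ have an identical profile: [+consonantal], [-continuant], [-lateral], [-labial], [-nasal], [-strident]. No other two segments in the inventory coincide on all 6 features. (They do differ in [coronal] and [dorsal], which are not among the given features.)

ɡ, d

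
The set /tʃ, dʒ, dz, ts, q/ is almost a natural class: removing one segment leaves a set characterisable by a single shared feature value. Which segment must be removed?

q

The remaining segments after removing /q/ share [+delayed release]; /q/ (voiceless uvular stop) is [−delayed release]. For every other candidate removal, the leftover set fails to share any single feature value that the removed segment lacks.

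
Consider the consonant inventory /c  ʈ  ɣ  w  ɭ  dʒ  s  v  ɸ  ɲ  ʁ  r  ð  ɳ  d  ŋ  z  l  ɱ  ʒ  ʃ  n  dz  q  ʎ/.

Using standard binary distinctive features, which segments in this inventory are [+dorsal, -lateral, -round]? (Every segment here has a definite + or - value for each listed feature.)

Checking each segment against [+dorsal], [-lateral], [-round]: /c/ (voiceless palatal stop), /ɣ/ (voiced velar fricative), /ɲ/ (palatal nasal), /ʁ/ (voiced uvular fricative), /ŋ/ (velar nasal), /q/ (voiceless uvular stop) satisfy every feature; every other segment in the inventory fails at least one.

c, ɣ, ɲ, ʁ, ŋ, q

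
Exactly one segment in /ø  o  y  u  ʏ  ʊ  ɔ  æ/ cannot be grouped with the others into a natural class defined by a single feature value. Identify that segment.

/o, ɔ, u, ø, y, ʏ, ʊ/ are all [+round], but /æ/ (low front unrounded vowel) is [−round]. No other single segment can be removed to leave a set sharing one feature value that the removed segment lacks, so /æ/ is the odd one out.

æ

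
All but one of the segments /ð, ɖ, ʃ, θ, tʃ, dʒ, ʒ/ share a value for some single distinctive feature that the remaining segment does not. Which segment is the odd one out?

The remaining segments after removing /ɖ/ share [+distributed]; /ɖ/ (voiced retroflex stop) is [−distributed]. For every other candidate removal, the leftover set fails to share any single feature value that the removed segment lacks.

ɖ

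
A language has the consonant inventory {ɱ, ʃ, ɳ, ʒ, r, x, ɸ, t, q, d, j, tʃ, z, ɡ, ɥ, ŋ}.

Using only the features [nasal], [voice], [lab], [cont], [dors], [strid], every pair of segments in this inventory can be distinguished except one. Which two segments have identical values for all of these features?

z, ʒ

/z/ (voiced alveolar fricative) and /ʒ/ (voiced postalveolar fricative) are both [−nasal], [+voice], [−labial], [+continuant], [−dorsal], [+strident], so none of the listed features separates them. (They do differ in [anterior] and [distributed], which are not among the given features.) Every other pair in the inventory differs on at least one listed feature.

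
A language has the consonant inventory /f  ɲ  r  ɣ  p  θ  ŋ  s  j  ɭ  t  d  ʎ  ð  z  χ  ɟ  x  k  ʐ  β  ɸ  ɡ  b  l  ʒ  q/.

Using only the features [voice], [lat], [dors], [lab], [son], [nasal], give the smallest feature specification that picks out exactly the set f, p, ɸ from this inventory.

/f, p, ɸ/ are all [−voice], [+labial], and no other segment in the inventory matches both values. Dropping any one of them over-generates: [+labial] alone would also admit /β, b/; [−voice] alone would also admit /θ, s, t, χ, …/. No other single listed feature picks out exactly this set either, so fewer than two features will not do.

[−voice, +lab]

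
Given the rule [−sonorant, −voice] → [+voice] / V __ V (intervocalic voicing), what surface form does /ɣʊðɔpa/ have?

Only /p/ occurs between two vowels (/ɔ/ __ /a/) and matches the structural description. It is a voiceless bilabial stop, so [−sonorant, −voice] holds; changing it to [+voice] with all other features held fixed yields /b/ (voiced bilabial stop). No other segment meets both the structural description and the environment, so the output is [ɣʊðɔba].

[ɣʊðɔba]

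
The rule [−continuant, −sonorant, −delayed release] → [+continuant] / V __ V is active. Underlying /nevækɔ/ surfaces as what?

[nevæxɔ]

/k/ satisfies [−continuant, −sonorant, −delayed release] and sits in V __ V. The [+continuant] counterpart of the voiceless velar stop is /x/. Other segments in /nevækɔ/ either fail the structural description or are not in the environment, so the surface form is [nevæxɔ].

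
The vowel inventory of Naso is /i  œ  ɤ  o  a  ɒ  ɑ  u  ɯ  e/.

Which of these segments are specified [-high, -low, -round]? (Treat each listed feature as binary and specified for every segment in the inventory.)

Eliminate segments failing any feature: /i, u, ɯ/ are [+high]; /œ, o/ are [+round]; /a, ɒ, ɑ/ are [+low]. The remaining /ɤ, e/ satisfy [-high], [-low], [-round].

ɤ, e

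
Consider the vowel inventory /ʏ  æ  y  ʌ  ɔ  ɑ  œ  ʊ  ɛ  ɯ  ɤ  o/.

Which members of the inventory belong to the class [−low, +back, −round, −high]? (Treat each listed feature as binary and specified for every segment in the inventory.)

ʌ, ɤ

First, the [−low] segments are /ʏ, y, ʌ, ɔ, œ, ʊ, ɛ, ɯ, ɤ, o/.
Intersecting with [+back] gives /ʌ, ɔ, ʊ, ɯ, ɤ, o/.
Then [−round] gives /ʌ, ɯ, ɤ/.
Among these, [−high] leaves /ʌ, ɤ/.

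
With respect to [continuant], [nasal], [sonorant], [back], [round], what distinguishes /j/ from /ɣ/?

/j/ is the palatal glide and /ɣ/ is the voiced velar fricative. Both are [+continuant], [−nasal], [−round]. /j/ is [+sonorant] while /ɣ/ is [−sonorant]; /j/ is [−back] while /ɣ/ is [+back], so the distinguishing features are [sonorant], [back].

[sonorant], [back]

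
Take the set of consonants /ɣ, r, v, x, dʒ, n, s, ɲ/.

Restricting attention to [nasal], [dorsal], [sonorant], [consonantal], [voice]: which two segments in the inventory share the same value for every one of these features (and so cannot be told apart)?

dʒ, v

On the given features, /dʒ/ and /v/ have an identical profile: [-nasal], [-dorsal], [-sonorant], [+consonantal], [+voice]. No other two segments in the inventory coincide on all 5 features. (They do differ in [continuant], [labial] and [coronal], which are not among the given features.)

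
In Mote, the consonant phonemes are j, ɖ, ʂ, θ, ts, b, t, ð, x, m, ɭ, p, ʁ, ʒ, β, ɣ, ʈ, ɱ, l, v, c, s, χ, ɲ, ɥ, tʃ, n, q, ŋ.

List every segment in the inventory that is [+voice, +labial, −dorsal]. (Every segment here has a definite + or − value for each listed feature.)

b, m, β, ɱ, v

Eliminate segments failing any feature: /j, ɖ, ð, ɭ, ʁ, ʒ, ɣ, l, ɲ, n, ŋ/ are [−labial]; /ʂ, θ, ts, t, x, p, ʈ, c, s, χ, tʃ, q/ are [−voice]; /ɥ/ is [+dorsal]. The remaining /b, m, β, ɱ, v/ satisfy [+voice], [+labial], [−dorsal].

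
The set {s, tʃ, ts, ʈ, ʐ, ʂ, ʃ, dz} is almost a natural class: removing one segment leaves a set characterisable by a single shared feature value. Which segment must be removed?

ʈ

/ʃ, ʐ, s, dz, tʃ, ts, ʂ/ are all [+strident], but /ʈ/ (voiceless retroflex stop) is [-strident]. No other single segment can be removed to leave a set sharing one feature value that the removed segment lacks, so /ʈ/ is the odd one out.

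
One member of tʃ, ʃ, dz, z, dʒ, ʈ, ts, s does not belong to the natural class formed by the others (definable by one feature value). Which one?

[strident] groups all but one: /ts, tʃ, ʃ, z, dz, dʒ, s/ share [+strident] while /ʈ/ (voiceless retroflex stop) alone is [−strident]. Removing any other segment would not leave a single-feature class that excludes it.

ʈ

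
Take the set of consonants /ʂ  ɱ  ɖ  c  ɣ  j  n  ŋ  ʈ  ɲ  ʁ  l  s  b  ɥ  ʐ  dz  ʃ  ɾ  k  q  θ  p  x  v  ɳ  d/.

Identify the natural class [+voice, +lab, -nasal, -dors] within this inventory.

b, v

Eliminate segments failing any feature: /ʂ, c, ʈ, s, ʃ, k, q, θ, p, x/ are [-voice]; /ɱ/ is [+nasal]; /ɖ, ɣ, j, n, ŋ, ɲ, ʁ, l, ʐ, dz, ɾ, ɳ, d/ are [-labial]; /ɥ/ is [+dorsal]. The remaining /b, v/ satisfy [+voice], [+labial], [-nasal], [-dorsal].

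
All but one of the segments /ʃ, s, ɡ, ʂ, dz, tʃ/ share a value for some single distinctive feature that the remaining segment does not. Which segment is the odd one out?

The remaining segments after removing /ɡ/ share [+strident]; /ɡ/ (voiced velar stop) is [-strident]. For every other candidate removal, the leftover set fails to share any single feature value that the removed segment lacks.

ɡ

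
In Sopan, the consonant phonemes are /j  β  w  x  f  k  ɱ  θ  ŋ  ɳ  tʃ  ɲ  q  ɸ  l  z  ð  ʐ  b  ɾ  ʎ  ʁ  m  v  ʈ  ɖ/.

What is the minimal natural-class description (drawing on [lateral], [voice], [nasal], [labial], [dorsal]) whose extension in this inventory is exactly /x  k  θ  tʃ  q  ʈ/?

Every target segment is [-voice], [-labial]; each remaining inventory member fails at least one of these. Each conjunct is needed — [-labial] alone would also admit /j, ŋ, ɳ, ɲ, …/; [-voice] alone would also admit /f, ɸ/ — and no other single listed feature has exactly this extension, so two is the minimum.

[-voice, -labial]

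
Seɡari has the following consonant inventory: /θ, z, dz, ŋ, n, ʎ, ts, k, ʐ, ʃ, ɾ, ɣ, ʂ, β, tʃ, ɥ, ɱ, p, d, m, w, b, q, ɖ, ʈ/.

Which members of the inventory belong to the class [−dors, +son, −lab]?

n, ɾ

Checking each segment against [−dorsal], [+sonorant], [−labial]: /n/ (alveolar nasal), /ɾ/ (alveolar tap) satisfy every feature; every other segment in the inventory fails at least one.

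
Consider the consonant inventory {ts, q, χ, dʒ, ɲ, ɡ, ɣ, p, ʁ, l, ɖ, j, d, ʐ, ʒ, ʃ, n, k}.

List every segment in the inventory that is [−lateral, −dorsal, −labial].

Checking each segment against [−lateral], [−dorsal], [−labial]: /ts/ (voiceless alveolar affricate), /dʒ/ (voiced postalveolar affricate), /ɖ/ (voiced retroflex stop), /d/ (voiced alveolar stop), /ʐ/ (voiced retroflex fricative), /ʒ/ (voiced postalveolar fricative), among others, satisfy every feature; every other segment in the inventory fails at least one.

ts, dʒ, ɖ, d, ʐ, ʒ, ʃ, n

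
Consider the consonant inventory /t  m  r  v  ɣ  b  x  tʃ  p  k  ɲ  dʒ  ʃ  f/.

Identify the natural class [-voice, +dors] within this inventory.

x, k

First, the [-voice] segments are /t, x, tʃ, p, k, ʃ, f/.
Intersecting with [+dorsal] leaves /x, k/.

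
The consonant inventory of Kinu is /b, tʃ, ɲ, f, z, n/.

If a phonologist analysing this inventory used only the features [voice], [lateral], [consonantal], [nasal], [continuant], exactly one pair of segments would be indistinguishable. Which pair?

ɲ, n

On the given features, /ɲ/ and /n/ have an identical profile: [+voice], [−lateral], [+consonantal], [+nasal], [−continuant]. No other two segments in the inventory coincide on all 5 features. (They do differ in [dorsal], which is not among the given features.)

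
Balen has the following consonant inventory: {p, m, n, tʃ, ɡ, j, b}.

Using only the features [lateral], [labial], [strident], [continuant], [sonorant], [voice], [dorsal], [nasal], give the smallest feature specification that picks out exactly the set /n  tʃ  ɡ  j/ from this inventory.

[-labial]

Every target segment is [-labial] and no other inventory member is, so one feature is enough.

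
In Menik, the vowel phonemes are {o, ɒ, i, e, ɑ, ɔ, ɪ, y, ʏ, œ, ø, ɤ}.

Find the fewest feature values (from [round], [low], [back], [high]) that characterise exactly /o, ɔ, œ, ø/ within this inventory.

The class [-high], [-low], [+round] has exactly /o, ɔ, œ, ø/ as its extension in this inventory. No smaller conjunction from the listed features achieves this: [-low, +round] alone would also admit /y, ʏ/; [-high, +round] alone would also admit /ɒ/; [-high, -low] alone would also admit /e, ɤ/; and checking the remaining two-feature bundles turns up none with this extension.

[-high, -low, +round]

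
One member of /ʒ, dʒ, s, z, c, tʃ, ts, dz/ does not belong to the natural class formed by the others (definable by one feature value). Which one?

c

The remaining segments after removing /c/ share [+strident]; /c/ (voiceless palatal stop) is [-strident]. For every other candidate removal, the leftover set fails to share any single feature value that the removed segment lacks.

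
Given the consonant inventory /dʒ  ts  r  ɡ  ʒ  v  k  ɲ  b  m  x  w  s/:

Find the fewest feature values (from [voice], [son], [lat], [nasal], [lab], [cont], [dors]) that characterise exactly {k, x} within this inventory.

[-voice, +dors]

/k, x/ are all [-voice], [+dorsal], and no other segment in the inventory matches both values. Dropping any one of them over-generates: [+dorsal] alone would also admit /ɡ, ɲ, w/; [-voice] alone would also admit /ts, s/. No other single listed feature picks out exactly this set either, so fewer than two features will not do.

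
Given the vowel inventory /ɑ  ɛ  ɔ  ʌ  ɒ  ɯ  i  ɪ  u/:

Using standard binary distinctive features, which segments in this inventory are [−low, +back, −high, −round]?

ʌ

Checking each segment against [−low], [+back], [−high], [−round]: /ʌ/ (mid back unrounded lax vowel) satisfies every feature; every other segment in the inventory fails at least one.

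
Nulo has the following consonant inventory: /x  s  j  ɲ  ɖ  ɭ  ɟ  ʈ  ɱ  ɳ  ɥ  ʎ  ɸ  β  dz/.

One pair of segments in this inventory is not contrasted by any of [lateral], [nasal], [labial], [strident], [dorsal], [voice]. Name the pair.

/ɟ/ (voiced palatal stop) and /j/ (palatal glide) are both [−lateral], [−nasal], [−labial], [−strident], [+dorsal], [+voice], so none of the listed features separates them. (They do differ in [sonorant] and [continuant], which are not among the given features.) Every other pair in the inventory differs on at least one listed feature.

ɟ, j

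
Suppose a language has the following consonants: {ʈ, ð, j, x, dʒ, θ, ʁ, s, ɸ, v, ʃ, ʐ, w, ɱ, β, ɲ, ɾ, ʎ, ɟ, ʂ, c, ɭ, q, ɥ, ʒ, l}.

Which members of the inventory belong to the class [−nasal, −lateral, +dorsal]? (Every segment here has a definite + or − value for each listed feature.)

Eliminate segments failing any feature: /ʈ, ð, dʒ, θ, s, ɸ, v, ʃ, ʐ, β, ɾ, ʂ, ʒ/ are [−dorsal]; /ɱ, ɲ/ are [+nasal]; /ʎ, ɭ, l/ are [+lateral]. The remaining /j, x, ʁ, w, ɟ, c, q, ɥ/ satisfy [−nasal], [−lateral], [+dorsal].

j, x, ʁ, w, ɟ, c, q, ɥ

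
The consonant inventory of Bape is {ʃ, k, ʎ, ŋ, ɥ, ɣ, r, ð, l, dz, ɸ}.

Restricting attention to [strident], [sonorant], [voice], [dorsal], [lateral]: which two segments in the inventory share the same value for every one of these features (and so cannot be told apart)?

Both /ŋ/ and /ɥ/ are [-strident], [+sonorant], [+voice], [+dorsal], [-lateral]. Since the list omits [nasal], [continuant], [labial], [round] and [back] — which do distinguish the velar nasal from the labial-palatal glide — this pair collapses; all other pairs remain distinct.

ŋ, ɥ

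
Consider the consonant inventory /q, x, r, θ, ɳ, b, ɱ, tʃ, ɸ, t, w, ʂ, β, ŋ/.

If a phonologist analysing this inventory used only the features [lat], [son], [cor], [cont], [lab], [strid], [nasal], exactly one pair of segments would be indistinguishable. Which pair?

/β/ (voiced bilabial fricative) and /ɸ/ (voiceless bilabial fricative) are both [-lateral], [-sonorant], [-coronal], [+continuant], [+labial], [-strident], [-nasal], so none of the listed features separates them. (They do differ in [voice], which is not among the given features.) Every other pair in the inventory differs on at least one listed feature.

β, ɸ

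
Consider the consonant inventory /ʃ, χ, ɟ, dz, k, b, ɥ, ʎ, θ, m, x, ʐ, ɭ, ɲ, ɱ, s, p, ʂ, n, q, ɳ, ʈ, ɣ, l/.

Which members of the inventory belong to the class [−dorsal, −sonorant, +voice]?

dz, b, ʐ

Eliminate segments failing any feature: /ʃ, θ, s, p, ʂ, ʈ/ are [−voice]; /χ, ɟ, k, ɥ, ʎ, x, ɲ, q, ɣ/ are [+dorsal]; /m, ɭ, ɱ, n, ɳ, l/ are [+sonorant]. The remaining /dz, b, ʐ/ satisfy [−dorsal], [−sonorant], [+voice].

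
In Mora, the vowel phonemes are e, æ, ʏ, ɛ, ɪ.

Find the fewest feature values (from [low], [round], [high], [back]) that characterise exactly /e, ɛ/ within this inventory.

[-high, -low]

The class [-high], [-low] has exactly /e, ɛ/ as its extension in this inventory. No smaller conjunction from the listed features achieves this: [-low] alone would also admit /ʏ, ɪ/; [-high] alone would also admit /æ/; and checking the remaining single features turns up none with this extension.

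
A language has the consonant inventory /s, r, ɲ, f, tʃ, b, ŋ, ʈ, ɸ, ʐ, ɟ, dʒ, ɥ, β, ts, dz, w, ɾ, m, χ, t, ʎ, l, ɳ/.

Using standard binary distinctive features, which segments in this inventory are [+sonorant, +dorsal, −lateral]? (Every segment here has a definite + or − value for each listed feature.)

ɲ, ŋ, ɥ, w

Eliminate segments failing any feature: /s, f, tʃ, b, ʈ, ɸ, ʐ, ɟ, dʒ, β, ts, dz, χ, t/ are [−sonorant]; /r, ɾ, m, l, ɳ/ are [−dorsal]; /ʎ/ is [+lateral]. The remaining /ɲ, ŋ, ɥ, w/ satisfy [+sonorant], [+dorsal], [−lateral].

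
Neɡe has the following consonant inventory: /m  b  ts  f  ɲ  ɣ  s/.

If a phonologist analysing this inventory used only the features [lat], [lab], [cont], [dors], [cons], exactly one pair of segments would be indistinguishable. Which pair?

b, m

On the given features, /b/ and /m/ have an identical profile: [-lateral], [+labial], [-continuant], [-dorsal], [+consonantal]. No other two segments in the inventory coincide on all 5 features. (They do differ in [sonorant] and [nasal], which are not among the given features.)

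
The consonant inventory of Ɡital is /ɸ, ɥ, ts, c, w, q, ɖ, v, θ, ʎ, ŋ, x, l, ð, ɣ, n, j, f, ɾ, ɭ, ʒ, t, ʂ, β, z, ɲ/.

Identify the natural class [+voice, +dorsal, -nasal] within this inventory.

ɥ, w, ʎ, ɣ, j

Eliminate segments failing any feature: /ɸ, ts, c, q, θ, x, f, t, ʂ/ are [-voice]; /ɖ, v, l, ð, n, ɾ, ɭ, ʒ, β, z/ are [-dorsal]; /ŋ, ɲ/ are [+nasal]. The remaining /ɥ, w, ʎ, ɣ, j/ satisfy [+voice], [+dorsal], [-nasal].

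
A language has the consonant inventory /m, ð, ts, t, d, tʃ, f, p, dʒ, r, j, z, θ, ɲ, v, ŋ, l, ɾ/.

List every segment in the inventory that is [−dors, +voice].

First, the [−dorsal] segments are /m, ð, ts, t, d, tʃ, f, p, dʒ, r, z, θ, v, l, ɾ/.
Then [+voice] leaves /m, ð, d, dʒ, r, z, v, l, ɾ/.

m, ð, d, dʒ, r, z, v, l, ɾ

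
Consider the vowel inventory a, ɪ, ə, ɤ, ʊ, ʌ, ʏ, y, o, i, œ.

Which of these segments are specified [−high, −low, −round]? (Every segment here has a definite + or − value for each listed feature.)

ə, ɤ, ʌ

Eliminate segments failing any feature: /a/ is [+low]; /ɪ, ʊ, ʏ, y, i/ are [+high]; /o, œ/ are [+round]. The remaining /ə, ɤ, ʌ/ satisfy [−high], [−low], [−round].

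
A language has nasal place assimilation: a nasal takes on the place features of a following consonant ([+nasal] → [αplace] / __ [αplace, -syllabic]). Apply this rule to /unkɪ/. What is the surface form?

[uŋkɪ]

/n/ sits before the [+dorsal] consonant /k/, so it takes on [+dorsal] and surfaces as /ŋ/. The rest of the form is unaffected: [uŋkɪ].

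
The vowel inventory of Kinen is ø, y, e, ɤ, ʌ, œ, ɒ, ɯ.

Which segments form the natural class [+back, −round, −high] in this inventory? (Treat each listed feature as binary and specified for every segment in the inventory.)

ɤ, ʌ

Checking each segment against [+back], [−round], [−high]: /ɤ/ (mid back unrounded tense vowel), /ʌ/ (mid back unrounded lax vowel) satisfy every feature; every other segment in the inventory fails at least one.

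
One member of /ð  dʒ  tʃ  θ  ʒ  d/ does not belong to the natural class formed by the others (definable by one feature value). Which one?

/ð, ʒ, tʃ, θ, dʒ/ are all [+distributed], but /d/ (voiced alveolar stop) is [-distributed]. No other single segment can be removed to leave a set sharing one feature value that the removed segment lacks, so /d/ is the odd one out.

d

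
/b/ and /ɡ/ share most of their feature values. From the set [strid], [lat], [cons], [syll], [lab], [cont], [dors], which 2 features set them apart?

[labial], [dorsal]

/b/ (voiced bilabial stop) and /ɡ/ (voiced velar stop) agree on [−strident], [−lateral], [+consonantal], [−syllabic], [−continuant]. They differ on [labial] (/b/ [+], /ɡ/ [−]), [dorsal] (/b/ [−], /ɡ/ [+]).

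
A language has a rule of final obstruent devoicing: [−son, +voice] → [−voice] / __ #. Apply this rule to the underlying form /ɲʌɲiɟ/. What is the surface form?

[ɲʌɲic]

/ɟ/ satisfies [−son, +voice] and sits in __ #. The [−voice] counterpart of the voiced palatal stop is /c/. Other segments in /ɲʌɲiɟ/ either fail the structural description or are not in the environment, so the surface form is [ɲʌɲic].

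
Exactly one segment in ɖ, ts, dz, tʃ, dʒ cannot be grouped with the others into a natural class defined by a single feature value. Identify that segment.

ɖ

[delayed release] (equivalently [strident]) groups all but one: /ts, tʃ, dʒ, dz/ share [+delayed release] while /ɖ/ (voiced retroflex stop) alone is [−delayed release]. Removing any other segment would not leave a single-feature class that excludes it.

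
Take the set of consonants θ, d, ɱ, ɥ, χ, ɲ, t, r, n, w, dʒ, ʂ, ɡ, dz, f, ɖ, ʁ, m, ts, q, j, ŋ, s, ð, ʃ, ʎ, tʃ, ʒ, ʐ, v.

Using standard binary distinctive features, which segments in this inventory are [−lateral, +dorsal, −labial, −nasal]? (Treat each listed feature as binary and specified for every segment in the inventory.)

Among the inventory, the [−lateral] segments are /θ, d, ɱ, ɥ, χ, ɲ, t, r, n, w, dʒ, ʂ, ɡ, dz, f, ɖ, ʁ, m, ts, q, j, ŋ, s, ð, ʃ, tʃ, ʒ, ʐ, v/.
Among these, [+dorsal] gives /ɥ, χ, ɲ, w, ɡ, ʁ, q, j, ŋ/.
Within that set, [−labial] gives /χ, ɲ, ɡ, ʁ, q, j, ŋ/.
Intersecting with [−nasal] leaves /χ, ɡ, ʁ, q, j/.

χ, ɡ, ʁ, q, j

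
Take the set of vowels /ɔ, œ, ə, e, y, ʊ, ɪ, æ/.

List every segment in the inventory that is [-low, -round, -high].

The [-low] segments are /ɔ, œ, ə, e, y, ʊ, ɪ/.
Among these, [-round] gives /ə, e, ɪ/.
Within that set, [-high] leaves /ə, e/.

ə, e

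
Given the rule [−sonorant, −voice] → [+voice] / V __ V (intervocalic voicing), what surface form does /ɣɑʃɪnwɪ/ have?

The only segment in the rule's environment that also matches [−sonorant, −voice] is /ʃ/. Applying [+voice] turns the voiceless postalveolar fricative into /ʒ/ (voiced postalveolar fricative), giving [ɣɑʒɪnwɪ].

[ɣɑʒɪnwɪ]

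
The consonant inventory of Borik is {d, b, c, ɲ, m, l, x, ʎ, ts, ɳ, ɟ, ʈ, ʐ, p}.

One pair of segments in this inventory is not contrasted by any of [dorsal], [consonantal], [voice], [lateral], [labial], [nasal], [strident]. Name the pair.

x, c

On the given features, /x/ and /c/ have an identical profile: [+dorsal], [+consonantal], [−voice], [−lateral], [−labial], [−nasal], [−strident]. No other two segments in the inventory coincide on all 7 features. (They do differ in [continuant] and [back], which are not among the given features.)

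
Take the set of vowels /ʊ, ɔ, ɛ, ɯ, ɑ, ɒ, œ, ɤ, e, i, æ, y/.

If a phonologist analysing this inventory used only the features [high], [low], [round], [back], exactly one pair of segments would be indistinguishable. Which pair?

ɛ, e

/ɛ/ (mid front unrounded lax vowel) and /e/ (mid front unrounded tense vowel) are both [−high], [−low], [−round], [−back], so none of the listed features separates them. (They do differ in [tense], which is not among the given features.) Every other pair in the inventory differs on at least one listed feature.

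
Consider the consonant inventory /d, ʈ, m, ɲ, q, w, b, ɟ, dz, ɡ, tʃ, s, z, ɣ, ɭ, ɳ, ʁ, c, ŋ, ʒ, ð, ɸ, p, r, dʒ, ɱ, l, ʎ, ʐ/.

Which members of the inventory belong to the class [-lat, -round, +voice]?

Checking each segment against [-lateral], [-round], [+voice]: /d/ (voiced alveolar stop), /m/ (bilabial nasal), /ɲ/ (palatal nasal), /b/ (voiced bilabial stop), /ɟ/ (voiced palatal stop), /dz/ (voiced alveolar affricate), among others, satisfy every feature; every other segment in the inventory fails at least one.

d, m, ɲ, b, ɟ, dz, ɡ, z, ɣ, ɳ, ʁ, ŋ, ʒ, ð, r, dʒ, ɱ, ʐ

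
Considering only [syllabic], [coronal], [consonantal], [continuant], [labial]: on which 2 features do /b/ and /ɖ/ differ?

/b/ (voiced bilabial stop) and /ɖ/ (voiced retroflex stop) agree on [-syllabic], [+consonantal], [-continuant]. They differ on [labial] (/b/ [+], /ɖ/ [-]), [coronal] (/b/ [-], /ɖ/ [+]).

[labial], [coronal]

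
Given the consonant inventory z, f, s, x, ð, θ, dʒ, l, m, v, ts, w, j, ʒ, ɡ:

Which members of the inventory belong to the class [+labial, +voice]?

Checking each segment against [+labial], [+voice]: /m/ (bilabial nasal), /v/ (voiced labiodental fricative), /w/ (labial-velar glide) satisfy every feature; every other segment in the inventory fails at least one.

m, v, w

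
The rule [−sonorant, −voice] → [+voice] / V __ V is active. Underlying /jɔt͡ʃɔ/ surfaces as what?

[jɔd͡ʒɔ]

/t͡ʃ/ satisfies [−sonorant, −voice] and sits in V __ V. The [+voice] counterpart of the voiceless postalveolar affricate is /d͡ʒ/. Other segments in /jɔt͡ʃɔ/ either fail the structural description or are not in the environment, so the surface form is [jɔd͡ʒɔ].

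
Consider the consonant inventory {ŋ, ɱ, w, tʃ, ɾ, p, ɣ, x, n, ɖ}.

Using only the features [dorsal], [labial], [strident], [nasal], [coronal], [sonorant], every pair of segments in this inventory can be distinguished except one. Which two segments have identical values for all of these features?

/x/ (voiceless velar fricative) and /ɣ/ (voiced velar fricative) are both [+dorsal], [−labial], [−strident], [−nasal], [−coronal], [−sonorant], so none of the listed features separates them. (They do differ in [voice], which is not among the given features.) Every other pair in the inventory differs on at least one listed feature.

x, ɣ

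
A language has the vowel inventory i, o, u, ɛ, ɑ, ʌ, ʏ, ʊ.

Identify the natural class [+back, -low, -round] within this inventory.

ʌ

Eliminate segments failing any feature: /i, ɛ, ʏ/ are [-back]; /o, u, ʊ/ are [+round]; /ɑ/ is [+low]. The remaining /ʌ/ satisfy [+back], [-low], [-round].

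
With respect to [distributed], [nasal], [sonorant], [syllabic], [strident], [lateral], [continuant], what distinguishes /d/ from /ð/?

The two segments share [−nasal], [−sonorant], [−syllabic], [−strident], [−lateral]. The only features from the list on which they differ: /d/ is [−continuant] while /ð/ is [+continuant]; /d/ is [−distributed] while /ð/ is [+distributed].

[continuant], [distributed]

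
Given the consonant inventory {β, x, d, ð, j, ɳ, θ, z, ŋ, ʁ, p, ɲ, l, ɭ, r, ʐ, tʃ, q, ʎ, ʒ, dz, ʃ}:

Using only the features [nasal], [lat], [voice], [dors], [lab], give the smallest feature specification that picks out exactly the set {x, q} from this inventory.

[−voice, +dors]

The class [−voice], [+dorsal] has exactly /x, q/ as its extension in this inventory. No smaller conjunction from the listed features achieves this: [+dorsal] alone would also admit /j, ŋ, ʁ, ɲ, …/; [−voice] alone would also admit /θ, p, tʃ, ʃ/; and checking the remaining single features turns up none with this extension.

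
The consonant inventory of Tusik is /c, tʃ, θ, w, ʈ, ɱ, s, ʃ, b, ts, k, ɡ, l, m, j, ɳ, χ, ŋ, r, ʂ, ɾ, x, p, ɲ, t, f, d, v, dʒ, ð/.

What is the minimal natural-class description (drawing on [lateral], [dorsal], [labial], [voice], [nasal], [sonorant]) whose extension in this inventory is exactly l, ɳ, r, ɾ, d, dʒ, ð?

The class [+voice], [-labial], [-dorsal] has exactly /l, ɳ, r, ɾ, d, dʒ, ð/ as its extension in this inventory. No smaller conjunction from the listed features achieves this: [-labial, -dorsal] alone would also admit /tʃ, θ, ʈ, s, …/; [+voice, -dorsal] alone would also admit /ɱ, b, m, v/; [+voice, -labial] alone would also admit /ɡ, j, ŋ, ɲ/; and checking the remaining two-feature bundles turns up none with this extension.

[+voice, -labial, -dorsal]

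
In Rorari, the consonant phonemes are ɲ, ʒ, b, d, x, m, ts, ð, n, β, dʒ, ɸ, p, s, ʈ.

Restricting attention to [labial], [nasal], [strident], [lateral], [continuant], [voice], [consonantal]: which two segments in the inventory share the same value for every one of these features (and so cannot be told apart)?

On the given features, /ɲ/ and /n/ have an identical profile: [−labial], [+nasal], [−strident], [−lateral], [−continuant], [+voice], [+consonantal]. No other two segments in the inventory coincide on all 7 features. (They do differ in [dorsal], which is not among the given features.)

ɲ, n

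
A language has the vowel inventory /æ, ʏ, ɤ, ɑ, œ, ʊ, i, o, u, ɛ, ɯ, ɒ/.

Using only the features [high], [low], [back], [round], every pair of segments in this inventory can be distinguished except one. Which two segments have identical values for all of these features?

ʊ, u

Both /ʊ/ and /u/ are [+high], [−low], [+back], [+round]. Since the list omits [tense] — which does distinguish the high back rounded lax vowel from the high back rounded tense vowel — this pair collapses; all other pairs remain distinct.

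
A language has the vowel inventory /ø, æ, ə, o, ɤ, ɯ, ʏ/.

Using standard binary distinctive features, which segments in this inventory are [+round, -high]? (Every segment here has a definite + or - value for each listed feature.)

First, the [+round] segments are /ø, o, ʏ/.
Of those, [-high] leaves /ø, o/.

ø, o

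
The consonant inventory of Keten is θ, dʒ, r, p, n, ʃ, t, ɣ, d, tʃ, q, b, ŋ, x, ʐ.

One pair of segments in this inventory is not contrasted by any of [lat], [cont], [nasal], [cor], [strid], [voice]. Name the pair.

On the given features, /q/ and /p/ have an identical profile: [−lateral], [−continuant], [−nasal], [−coronal], [−strident], [−voice]. No other two segments in the inventory coincide on all 6 features. (They do differ in [labial] and [dorsal], which are not among the given features.)

q, p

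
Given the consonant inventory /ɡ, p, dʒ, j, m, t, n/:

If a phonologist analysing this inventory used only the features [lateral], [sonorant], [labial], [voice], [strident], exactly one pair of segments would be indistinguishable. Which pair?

n, j

/n/ (alveolar nasal) and /j/ (palatal glide) are both [-lateral], [+sonorant], [-labial], [+voice], [-strident], so none of the listed features separates them. (They do differ in [nasal], [continuant] and [dorsal], which are not among the given features.) Every other pair in the inventory differs on at least one listed feature.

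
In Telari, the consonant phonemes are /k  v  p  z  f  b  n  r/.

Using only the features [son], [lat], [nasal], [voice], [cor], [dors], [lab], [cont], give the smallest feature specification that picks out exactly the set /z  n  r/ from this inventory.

[+cor]

The target set is precisely the extension of [+coronal] in this inventory.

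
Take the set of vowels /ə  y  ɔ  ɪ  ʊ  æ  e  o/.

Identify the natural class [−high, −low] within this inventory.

ə, ɔ, e, o

Checking each segment against [−high], [−low]: /ə/ (mid central vowel (schwa)), /ɔ/ (mid back rounded lax vowel), /e/ (mid front unrounded tense vowel), /o/ (mid back rounded tense vowel) satisfy every feature; every other segment in the inventory fails at least one.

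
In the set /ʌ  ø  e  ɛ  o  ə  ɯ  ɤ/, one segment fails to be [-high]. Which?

ɯ

Every segment except /ɯ/ is [-high]. /ɯ/ (high back unrounded vowel) is [+high], so it is the exception.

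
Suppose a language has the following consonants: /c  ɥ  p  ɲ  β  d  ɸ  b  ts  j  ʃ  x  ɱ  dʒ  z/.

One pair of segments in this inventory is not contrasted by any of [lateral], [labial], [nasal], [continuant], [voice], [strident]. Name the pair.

On the given features, /β/ and /ɥ/ have an identical profile: [-lateral], [+labial], [-nasal], [+continuant], [+voice], [-strident]. No other two segments in the inventory coincide on all 6 features. (They do differ in [sonorant], [round] and [dorsal], which are not among the given features.)

β, ɥ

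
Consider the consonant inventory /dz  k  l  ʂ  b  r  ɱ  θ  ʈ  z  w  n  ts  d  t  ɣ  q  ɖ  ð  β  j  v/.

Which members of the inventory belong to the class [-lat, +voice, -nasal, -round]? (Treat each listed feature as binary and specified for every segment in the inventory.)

Checking each segment against [-lateral], [+voice], [-nasal], [-round]: /dz/ (voiced alveolar affricate), /b/ (voiced bilabial stop), /r/ (alveolar trill), /z/ (voiced alveolar fricative), /d/ (voiced alveolar stop), /ɣ/ (voiced velar fricative), among others, satisfy every feature; every other segment in the inventory fails at least one.

dz, b, r, z, d, ɣ, ɖ, ð, β, j, v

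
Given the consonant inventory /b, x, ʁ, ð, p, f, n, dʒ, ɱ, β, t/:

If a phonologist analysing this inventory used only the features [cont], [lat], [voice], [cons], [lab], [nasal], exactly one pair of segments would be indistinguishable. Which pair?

ð, ʁ

On the given features, /ð/ and /ʁ/ have an identical profile: [+continuant], [−lateral], [+voice], [+consonantal], [−labial], [−nasal]. No other two segments in the inventory coincide on all 6 features. (They do differ in [coronal] and [dorsal], which are not among the given features.)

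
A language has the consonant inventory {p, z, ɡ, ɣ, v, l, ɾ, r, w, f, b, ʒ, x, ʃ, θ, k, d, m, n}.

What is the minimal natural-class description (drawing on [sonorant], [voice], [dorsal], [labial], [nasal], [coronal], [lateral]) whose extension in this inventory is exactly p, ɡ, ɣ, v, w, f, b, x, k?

The class [−nasal], [−coronal] has exactly /p, ɡ, ɣ, v, w, f, b, x, k/ as its extension in this inventory. No smaller conjunction from the listed features achieves this: [−coronal] alone would also admit /m/; [−nasal] alone would also admit /z, l, ɾ, r, …/; and checking the remaining single features turns up none with this extension.

[−nasal, −coronal]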